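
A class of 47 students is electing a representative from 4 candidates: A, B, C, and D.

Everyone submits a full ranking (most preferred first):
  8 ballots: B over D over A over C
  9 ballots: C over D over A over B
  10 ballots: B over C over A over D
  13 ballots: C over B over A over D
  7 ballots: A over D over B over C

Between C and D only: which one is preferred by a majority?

C

C is ranked above D on 32 ballots; D above C on 15.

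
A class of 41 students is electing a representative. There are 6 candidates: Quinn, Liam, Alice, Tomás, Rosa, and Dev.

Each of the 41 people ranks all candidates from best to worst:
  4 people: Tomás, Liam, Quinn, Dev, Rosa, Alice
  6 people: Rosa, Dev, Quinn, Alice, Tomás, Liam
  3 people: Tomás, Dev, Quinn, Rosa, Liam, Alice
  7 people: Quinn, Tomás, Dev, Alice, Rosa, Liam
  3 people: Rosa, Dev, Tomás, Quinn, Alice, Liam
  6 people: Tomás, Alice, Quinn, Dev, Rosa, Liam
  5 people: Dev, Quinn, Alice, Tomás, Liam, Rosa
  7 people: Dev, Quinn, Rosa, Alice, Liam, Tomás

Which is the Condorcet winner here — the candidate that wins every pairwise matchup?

Dev

Dev vs Quinn: 24–17
Dev vs Liam: 37–4
Dev vs Alice: 35–6
Dev vs Tomás: 21–20
Dev vs Rosa: 32–9
Dev beats every other candidate.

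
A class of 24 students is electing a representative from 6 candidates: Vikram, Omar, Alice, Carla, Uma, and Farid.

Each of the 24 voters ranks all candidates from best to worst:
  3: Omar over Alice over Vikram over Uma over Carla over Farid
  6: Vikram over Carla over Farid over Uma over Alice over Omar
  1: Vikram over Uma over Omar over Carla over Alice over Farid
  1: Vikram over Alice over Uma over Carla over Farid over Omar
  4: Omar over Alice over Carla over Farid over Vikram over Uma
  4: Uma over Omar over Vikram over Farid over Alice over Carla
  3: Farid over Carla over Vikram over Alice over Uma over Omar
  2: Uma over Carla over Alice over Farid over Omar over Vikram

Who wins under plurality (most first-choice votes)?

First-place votes: Vikram 8, Omar 7, Alice 0, Carla 0, Uma 6, Farid 3.

Vikram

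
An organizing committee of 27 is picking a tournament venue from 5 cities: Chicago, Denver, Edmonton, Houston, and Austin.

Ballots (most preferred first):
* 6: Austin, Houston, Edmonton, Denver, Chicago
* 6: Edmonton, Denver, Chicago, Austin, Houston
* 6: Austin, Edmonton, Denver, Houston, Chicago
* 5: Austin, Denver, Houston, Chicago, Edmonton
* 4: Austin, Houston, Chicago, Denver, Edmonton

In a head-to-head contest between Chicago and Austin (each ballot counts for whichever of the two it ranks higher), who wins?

Chicago is ranked above Austin on 6 ballots; Austin above Chicago on 21.

Austin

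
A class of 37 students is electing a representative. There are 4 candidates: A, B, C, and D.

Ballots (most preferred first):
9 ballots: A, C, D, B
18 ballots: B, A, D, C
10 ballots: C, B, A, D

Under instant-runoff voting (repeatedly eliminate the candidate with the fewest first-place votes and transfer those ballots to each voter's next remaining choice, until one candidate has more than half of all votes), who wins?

Round 1: A 9, B 18, C 10, D 0. D eliminated.
Round 2: A 9, B 18, C 10. A eliminated.
Round 3: B 18, C 19. C has a majority (≥19).

C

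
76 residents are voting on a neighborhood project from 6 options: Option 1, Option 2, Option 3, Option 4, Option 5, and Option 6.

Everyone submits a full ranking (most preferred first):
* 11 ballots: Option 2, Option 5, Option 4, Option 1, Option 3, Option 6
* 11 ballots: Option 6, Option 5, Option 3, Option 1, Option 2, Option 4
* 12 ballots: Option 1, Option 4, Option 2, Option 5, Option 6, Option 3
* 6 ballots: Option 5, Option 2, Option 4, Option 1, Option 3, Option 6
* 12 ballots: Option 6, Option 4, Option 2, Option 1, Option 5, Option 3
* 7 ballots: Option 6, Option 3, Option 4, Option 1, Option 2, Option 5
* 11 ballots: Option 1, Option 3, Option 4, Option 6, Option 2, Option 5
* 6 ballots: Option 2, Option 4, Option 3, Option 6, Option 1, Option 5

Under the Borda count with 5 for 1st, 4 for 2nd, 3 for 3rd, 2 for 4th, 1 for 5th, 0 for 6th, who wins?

Option 4

Option 1: 11×2 + 11×2 + 12×5 + 6×2 + 12×2 + 7×2 + 11×5 + 6×1 = 215
Option 2: 11×5 + 11×1 + 12×3 + 6×4 + 12×3 + 7×1 + 11×1 + 6×5 = 210
Option 3: 11×1 + 11×3 + 12×0 + 6×1 + 12×0 + 7×4 + 11×4 + 6×3 = 140
Option 4: 11×3 + 11×0 + 12×4 + 6×3 + 12×4 + 7×3 + 11×3 + 6×4 = 225
Option 5: 11×4 + 11×4 + 12×2 + 6×5 + 12×1 + 7×0 + 11×0 + 6×0 = 154
Option 6: 11×0 + 11×5 + 12×1 + 6×0 + 12×5 + 7×5 + 11×2 + 6×2 = 196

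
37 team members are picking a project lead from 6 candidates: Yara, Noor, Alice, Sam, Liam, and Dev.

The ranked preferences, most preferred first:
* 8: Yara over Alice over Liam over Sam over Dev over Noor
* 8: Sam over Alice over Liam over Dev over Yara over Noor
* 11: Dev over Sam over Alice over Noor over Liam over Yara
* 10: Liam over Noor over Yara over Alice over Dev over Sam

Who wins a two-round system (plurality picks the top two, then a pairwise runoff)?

Liam

Round 1 first-place votes: Yara 8, Noor 0, Alice 0, Sam 8, Liam 10, Dev 11. Dev and Liam advance.
Runoff: Dev is ranked above Liam on 11 ballots, Liam above Dev on 26.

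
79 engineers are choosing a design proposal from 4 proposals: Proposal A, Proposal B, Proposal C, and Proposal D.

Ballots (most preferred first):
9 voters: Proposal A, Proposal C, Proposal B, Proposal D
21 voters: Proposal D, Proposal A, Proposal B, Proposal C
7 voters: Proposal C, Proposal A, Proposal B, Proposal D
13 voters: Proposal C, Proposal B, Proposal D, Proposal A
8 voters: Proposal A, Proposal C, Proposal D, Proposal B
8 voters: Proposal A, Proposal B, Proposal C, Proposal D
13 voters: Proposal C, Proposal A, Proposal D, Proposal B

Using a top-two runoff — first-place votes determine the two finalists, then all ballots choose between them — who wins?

Proposal A

Round 1 first-place votes: Proposal A 25, Proposal B 0, Proposal C 33, Proposal D 21. Proposal C and Proposal A advance.
Runoff: Proposal C is ranked above Proposal A on 33 ballots, Proposal A above Proposal C on 46.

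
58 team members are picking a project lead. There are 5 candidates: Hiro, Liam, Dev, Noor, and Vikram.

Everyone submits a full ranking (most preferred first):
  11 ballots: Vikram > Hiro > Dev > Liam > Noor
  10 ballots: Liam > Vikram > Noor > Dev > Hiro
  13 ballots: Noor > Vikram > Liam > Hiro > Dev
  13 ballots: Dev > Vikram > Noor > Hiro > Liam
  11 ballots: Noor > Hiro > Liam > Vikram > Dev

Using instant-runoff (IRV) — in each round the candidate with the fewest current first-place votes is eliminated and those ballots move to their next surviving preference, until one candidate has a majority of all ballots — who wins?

Round 1: Hiro 0, Liam 10, Dev 13, Noor 24, Vikram 11. Hiro eliminated.
Round 2: Liam 10, Dev 13, Noor 24, Vikram 11. Liam eliminated.
Round 3: Dev 13, Noor 24, Vikram 21. Dev eliminated.
Round 4: Noor 24, Vikram 34. Vikram has a majority (≥30).

Vikram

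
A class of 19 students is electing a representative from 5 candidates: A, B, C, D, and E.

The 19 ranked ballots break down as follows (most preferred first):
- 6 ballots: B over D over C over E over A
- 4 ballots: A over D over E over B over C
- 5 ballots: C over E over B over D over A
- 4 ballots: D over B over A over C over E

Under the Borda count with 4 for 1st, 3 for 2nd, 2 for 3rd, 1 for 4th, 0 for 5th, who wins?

A: 6×0 + 4×4 + 5×0 + 4×2 = 24
B: 6×4 + 4×1 + 5×2 + 4×3 = 50
C: 6×2 + 4×0 + 5×4 + 4×1 = 36
D: 6×3 + 4×3 + 5×1 + 4×4 = 51
E: 6×1 + 4×2 + 5×3 + 4×0 = 29

D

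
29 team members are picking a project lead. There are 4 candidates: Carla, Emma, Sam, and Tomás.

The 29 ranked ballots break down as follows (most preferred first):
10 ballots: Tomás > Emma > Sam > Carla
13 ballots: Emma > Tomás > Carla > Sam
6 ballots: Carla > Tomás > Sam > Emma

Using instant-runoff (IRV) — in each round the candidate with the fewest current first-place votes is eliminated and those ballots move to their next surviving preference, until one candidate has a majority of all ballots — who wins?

Tomás

Round 1: Carla 6, Emma 13, Sam 0, Tomás 10. Sam eliminated.
Round 2: Carla 6, Emma 13, Tomás 10. Carla eliminated.
Round 3: Emma 13, Tomás 16. Tomás has a majority (≥15).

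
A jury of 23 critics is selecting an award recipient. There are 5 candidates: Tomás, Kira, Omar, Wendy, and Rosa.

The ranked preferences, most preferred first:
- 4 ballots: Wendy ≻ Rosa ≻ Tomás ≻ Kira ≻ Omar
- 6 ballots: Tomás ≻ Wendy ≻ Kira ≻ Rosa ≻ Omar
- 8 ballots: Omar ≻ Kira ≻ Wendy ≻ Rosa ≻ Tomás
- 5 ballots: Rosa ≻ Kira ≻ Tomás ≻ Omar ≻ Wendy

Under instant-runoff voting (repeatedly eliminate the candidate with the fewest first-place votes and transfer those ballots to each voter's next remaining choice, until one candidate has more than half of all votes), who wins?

Rosa

Round 1: Tomás 6, Kira 0, Omar 8, Wendy 4, Rosa 5. Kira eliminated.
Round 2: Tomás 6, Omar 8, Wendy 4, Rosa 5. Wendy eliminated.
Round 3: Tomás 6, Omar 8, Rosa 9. Tomás eliminated.
Round 4: Omar 8, Rosa 15. Rosa has a majority (≥12).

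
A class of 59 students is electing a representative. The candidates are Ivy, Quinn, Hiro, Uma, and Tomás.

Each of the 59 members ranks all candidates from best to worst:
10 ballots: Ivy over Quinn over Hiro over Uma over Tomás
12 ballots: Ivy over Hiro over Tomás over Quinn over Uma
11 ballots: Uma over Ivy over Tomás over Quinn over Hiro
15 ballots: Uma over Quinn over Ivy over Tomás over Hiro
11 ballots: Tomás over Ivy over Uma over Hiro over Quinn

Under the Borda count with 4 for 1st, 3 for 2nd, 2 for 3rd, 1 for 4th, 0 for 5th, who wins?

Ivy

Ivy: 10×4 + 12×4 + 11×3 + 15×2 + 11×3 = 184
Quinn: 10×3 + 12×1 + 11×1 + 15×3 + 11×0 = 98
Hiro: 10×2 + 12×3 + 11×0 + 15×0 + 11×1 = 67
Uma: 10×1 + 12×0 + 11×4 + 15×4 + 11×2 = 136
Tomás: 10×0 + 12×2 + 11×2 + 15×1 + 11×4 = 105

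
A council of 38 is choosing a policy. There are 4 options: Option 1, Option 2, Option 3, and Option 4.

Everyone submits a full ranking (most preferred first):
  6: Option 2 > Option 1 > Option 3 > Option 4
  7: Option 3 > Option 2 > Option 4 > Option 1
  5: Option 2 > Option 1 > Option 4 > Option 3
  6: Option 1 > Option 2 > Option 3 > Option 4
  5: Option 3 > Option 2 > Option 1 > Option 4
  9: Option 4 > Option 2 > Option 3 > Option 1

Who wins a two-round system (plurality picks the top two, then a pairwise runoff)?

Round 1 first-place votes: Option 1 6, Option 2 11, Option 3 12, Option 4 9. Option 3 and Option 2 advance.
Runoff: Option 3 is ranked above Option 2 on 12 ballots, Option 2 above Option 3 on 26.

Option 2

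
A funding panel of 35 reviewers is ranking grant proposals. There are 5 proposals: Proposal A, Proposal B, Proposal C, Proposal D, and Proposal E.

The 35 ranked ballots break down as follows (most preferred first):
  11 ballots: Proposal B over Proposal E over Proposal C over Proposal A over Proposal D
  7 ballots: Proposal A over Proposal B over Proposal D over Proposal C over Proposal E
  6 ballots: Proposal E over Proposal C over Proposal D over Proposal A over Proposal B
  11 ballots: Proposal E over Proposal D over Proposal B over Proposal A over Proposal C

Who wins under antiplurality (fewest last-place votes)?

Last-place votes: Proposal A 0, Proposal B 6, Proposal C 11, Proposal D 11, Proposal E 7.

Proposal A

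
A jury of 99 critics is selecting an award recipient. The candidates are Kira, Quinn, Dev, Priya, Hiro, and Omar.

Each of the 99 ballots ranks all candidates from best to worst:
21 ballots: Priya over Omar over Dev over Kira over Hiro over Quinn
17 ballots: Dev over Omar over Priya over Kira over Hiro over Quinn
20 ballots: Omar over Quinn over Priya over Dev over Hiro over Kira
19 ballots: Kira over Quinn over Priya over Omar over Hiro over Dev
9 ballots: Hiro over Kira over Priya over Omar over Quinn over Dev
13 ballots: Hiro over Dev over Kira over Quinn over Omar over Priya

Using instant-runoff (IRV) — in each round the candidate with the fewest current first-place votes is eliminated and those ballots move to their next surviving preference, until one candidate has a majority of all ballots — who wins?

Omar

Round 1: Kira 19, Quinn 0, Dev 17, Priya 21, Hiro 22, Omar 20. Quinn eliminated.
Round 2: Kira 19, Dev 17, Priya 21, Hiro 22, Omar 20. Dev eliminated.
Round 3: Kira 19, Priya 21, Hiro 22, Omar 37. Kira eliminated.
Round 4: Priya 40, Hiro 22, Omar 37. Hiro eliminated.
Round 5: Priya 49, Omar 50. Omar has a majority (≥50).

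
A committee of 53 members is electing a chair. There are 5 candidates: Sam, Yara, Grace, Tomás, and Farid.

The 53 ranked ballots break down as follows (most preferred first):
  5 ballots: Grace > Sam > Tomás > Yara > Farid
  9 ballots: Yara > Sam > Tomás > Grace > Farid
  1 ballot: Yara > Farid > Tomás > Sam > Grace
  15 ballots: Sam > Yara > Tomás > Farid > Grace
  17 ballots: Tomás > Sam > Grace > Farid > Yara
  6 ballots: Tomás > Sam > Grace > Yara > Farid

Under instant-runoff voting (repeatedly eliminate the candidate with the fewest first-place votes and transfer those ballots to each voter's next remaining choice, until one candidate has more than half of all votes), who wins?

Sam

Round 1: Sam 15, Yara 10, Grace 5, Tomás 23, Farid 0. Farid eliminated.
Round 2: Sam 15, Yara 10, Grace 5, Tomás 23. Grace eliminated.
Round 3: Sam 20, Yara 10, Tomás 23. Yara eliminated.
Round 4: Sam 29, Tomás 24. Sam has a majority (≥27).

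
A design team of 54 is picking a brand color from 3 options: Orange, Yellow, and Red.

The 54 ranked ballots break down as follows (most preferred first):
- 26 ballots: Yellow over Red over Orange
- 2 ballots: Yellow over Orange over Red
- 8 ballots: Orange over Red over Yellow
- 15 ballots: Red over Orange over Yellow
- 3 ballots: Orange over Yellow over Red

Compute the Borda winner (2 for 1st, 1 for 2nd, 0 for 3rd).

Orange: 26×0 + 2×1 + 8×2 + 15×1 + 3×2 = 39
Yellow: 26×2 + 2×2 + 8×0 + 15×0 + 3×1 = 59
Red: 26×1 + 2×0 + 8×1 + 15×2 + 3×0 = 64

Red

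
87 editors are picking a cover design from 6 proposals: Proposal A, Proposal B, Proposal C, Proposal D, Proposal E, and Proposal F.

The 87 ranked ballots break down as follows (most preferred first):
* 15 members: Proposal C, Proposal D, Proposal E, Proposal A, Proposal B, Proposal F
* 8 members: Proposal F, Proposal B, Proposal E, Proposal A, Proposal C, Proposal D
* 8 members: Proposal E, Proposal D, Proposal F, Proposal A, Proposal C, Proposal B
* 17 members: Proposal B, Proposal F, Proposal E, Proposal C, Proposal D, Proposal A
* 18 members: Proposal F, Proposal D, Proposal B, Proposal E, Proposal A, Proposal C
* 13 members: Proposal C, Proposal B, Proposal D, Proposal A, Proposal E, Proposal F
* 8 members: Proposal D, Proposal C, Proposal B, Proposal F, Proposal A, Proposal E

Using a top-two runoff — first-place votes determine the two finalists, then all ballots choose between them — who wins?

Round 1 first-place votes: Proposal A 0, Proposal B 17, Proposal C 28, Proposal D 8, Proposal E 8, Proposal F 26. Proposal C and Proposal F advance.
Runoff: Proposal C is ranked above Proposal F on 36 ballots, Proposal F above Proposal C on 51.

Proposal F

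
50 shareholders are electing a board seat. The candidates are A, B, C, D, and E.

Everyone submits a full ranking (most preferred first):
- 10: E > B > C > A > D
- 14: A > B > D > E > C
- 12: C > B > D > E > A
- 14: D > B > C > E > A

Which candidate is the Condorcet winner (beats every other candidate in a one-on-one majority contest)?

B

B vs A: 36–14
B vs C: 38–12
B vs D: 36–14
B vs E: 40–10
B beats every other candidate.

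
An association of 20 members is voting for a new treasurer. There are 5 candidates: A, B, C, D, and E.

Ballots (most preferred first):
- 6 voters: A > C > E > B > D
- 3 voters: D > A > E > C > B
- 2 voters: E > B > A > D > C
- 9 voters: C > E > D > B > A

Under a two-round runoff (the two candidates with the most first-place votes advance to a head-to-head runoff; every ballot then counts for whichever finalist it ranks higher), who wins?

A

Round 1 first-place votes: A 6, B 0, C 9, D 3, E 2. C and A advance.
Runoff: C is ranked above A on 9 ballots, A above C on 11.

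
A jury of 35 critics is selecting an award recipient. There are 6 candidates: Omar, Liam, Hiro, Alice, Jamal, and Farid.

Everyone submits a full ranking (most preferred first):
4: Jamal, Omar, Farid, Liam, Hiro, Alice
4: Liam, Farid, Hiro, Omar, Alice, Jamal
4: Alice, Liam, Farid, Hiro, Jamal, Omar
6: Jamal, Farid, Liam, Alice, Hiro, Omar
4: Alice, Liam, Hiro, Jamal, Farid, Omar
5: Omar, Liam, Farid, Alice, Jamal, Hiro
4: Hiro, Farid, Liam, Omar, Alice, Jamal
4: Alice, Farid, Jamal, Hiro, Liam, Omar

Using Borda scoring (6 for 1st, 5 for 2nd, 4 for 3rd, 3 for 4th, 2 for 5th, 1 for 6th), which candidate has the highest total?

Omar: 4×5 + 4×3 + 4×1 + 6×1 + 4×1 + 5×6 + 4×3 + 4×1 = 92
Liam: 4×3 + 4×6 + 4×5 + 6×4 + 4×5 + 5×5 + 4×4 + 4×2 = 149
Hiro: 4×2 + 4×4 + 4×3 + 6×2 + 4×4 + 5×1 + 4×6 + 4×3 = 105
Alice: 4×1 + 4×2 + 4×6 + 6×3 + 4×6 + 5×3 + 4×2 + 4×6 = 125
Jamal: 4×6 + 4×1 + 4×2 + 6×6 + 4×3 + 5×2 + 4×1 + 4×4 = 114
Farid: 4×4 + 4×5 + 4×4 + 6×5 + 4×2 + 5×4 + 4×5 + 4×5 = 150

Farid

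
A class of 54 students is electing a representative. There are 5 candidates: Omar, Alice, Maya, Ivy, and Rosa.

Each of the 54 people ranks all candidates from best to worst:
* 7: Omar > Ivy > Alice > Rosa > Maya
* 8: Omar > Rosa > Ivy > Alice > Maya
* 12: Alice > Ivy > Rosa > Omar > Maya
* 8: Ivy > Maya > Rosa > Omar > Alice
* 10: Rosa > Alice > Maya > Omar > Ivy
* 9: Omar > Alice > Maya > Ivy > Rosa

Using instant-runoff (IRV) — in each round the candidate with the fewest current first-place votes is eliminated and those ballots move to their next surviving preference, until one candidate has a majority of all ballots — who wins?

Rosa

Round 1: Omar 24, Alice 12, Maya 0, Ivy 8, Rosa 10. Maya eliminated.
Round 2: Omar 24, Alice 12, Ivy 8, Rosa 10. Ivy eliminated.
Round 3: Omar 24, Alice 12, Rosa 18. Alice eliminated.
Round 4: Omar 24, Rosa 30. Rosa has a majority (≥28).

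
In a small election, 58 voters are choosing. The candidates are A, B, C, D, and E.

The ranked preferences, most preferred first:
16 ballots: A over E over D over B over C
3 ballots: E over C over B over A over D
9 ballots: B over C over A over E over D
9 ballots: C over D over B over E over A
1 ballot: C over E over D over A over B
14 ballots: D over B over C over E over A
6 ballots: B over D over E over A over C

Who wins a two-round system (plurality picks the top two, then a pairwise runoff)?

B

Round 1 first-place votes: A 16, B 15, C 10, D 14, E 3. A and B advance.
Runoff: A is ranked above B on 17 ballots, B above A on 41.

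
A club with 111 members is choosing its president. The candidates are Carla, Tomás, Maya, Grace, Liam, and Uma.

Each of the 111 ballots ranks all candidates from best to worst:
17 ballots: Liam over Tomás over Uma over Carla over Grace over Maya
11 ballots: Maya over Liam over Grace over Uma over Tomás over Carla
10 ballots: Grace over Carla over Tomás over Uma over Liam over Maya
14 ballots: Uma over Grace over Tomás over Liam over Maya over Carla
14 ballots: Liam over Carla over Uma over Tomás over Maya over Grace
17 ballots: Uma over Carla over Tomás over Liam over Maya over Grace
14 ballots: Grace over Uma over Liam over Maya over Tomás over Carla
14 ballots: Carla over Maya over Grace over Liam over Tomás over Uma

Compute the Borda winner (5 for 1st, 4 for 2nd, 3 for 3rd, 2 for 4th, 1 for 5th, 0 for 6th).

Uma

Carla: 17×2 + 11×0 + 10×4 + 14×0 + 14×4 + 17×4 + 14×0 + 14×5 = 268
Tomás: 17×4 + 11×1 + 10×3 + 14×3 + 14×2 + 17×3 + 14×1 + 14×1 = 258
Maya: 17×0 + 11×5 + 10×0 + 14×1 + 14×1 + 17×1 + 14×2 + 14×4 = 184
Grace: 17×1 + 11×3 + 10×5 + 14×4 + 14×0 + 17×0 + 14×5 + 14×3 = 268
Liam: 17×5 + 11×4 + 10×1 + 14×2 + 14×5 + 17×2 + 14×3 + 14×2 = 341
Uma: 17×3 + 11×2 + 10×2 + 14×5 + 14×3 + 17×5 + 14×4 + 14×0 = 346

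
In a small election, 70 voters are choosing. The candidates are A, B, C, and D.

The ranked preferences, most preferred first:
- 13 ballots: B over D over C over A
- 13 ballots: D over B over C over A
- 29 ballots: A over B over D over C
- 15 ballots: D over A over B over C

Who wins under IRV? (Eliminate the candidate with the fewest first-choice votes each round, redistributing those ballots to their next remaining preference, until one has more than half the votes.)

Round 1: A 29, B 13, C 0, D 28. C eliminated.
Round 2: A 29, B 13, D 28. B eliminated.
Round 3: A 29, D 41. D has a majority (≥36).

D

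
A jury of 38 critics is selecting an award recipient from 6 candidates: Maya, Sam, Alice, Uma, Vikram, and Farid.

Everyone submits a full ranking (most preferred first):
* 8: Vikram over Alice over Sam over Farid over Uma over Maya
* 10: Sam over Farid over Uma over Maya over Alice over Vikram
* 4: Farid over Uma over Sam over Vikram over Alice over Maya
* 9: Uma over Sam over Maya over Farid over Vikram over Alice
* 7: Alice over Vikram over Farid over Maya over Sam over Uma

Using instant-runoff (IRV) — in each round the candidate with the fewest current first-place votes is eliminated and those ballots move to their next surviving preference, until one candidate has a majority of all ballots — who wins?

Uma

Round 1: Maya 0, Sam 10, Alice 7, Uma 9, Vikram 8, Farid 4. Maya eliminated.
Round 2: Sam 10, Alice 7, Uma 9, Vikram 8, Farid 4. Farid eliminated.
Round 3: Sam 10, Alice 7, Uma 13, Vikram 8. Alice eliminated.
Round 4: Sam 10, Uma 13, Vikram 15. Sam eliminated.
Round 5: Uma 23, Vikram 15. Uma has a majority (≥20).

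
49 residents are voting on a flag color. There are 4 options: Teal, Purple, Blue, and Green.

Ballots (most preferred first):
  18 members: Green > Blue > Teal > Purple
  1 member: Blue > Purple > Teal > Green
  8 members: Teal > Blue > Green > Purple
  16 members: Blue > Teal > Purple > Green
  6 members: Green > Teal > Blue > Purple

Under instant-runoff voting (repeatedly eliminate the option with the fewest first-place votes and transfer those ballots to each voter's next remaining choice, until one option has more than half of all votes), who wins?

Blue

Round 1: Teal 8, Purple 0, Blue 17, Green 24. Purple eliminated.
Round 2: Teal 8, Blue 17, Green 24. Teal eliminated.
Round 3: Blue 25, Green 24. Blue has a majority (≥25).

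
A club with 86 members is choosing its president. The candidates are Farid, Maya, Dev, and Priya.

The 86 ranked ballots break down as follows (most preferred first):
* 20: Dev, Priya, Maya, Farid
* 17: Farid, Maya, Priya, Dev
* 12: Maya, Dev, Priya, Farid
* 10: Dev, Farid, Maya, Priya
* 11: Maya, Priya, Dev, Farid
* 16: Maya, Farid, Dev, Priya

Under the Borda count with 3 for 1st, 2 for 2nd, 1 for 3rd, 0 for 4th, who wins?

Maya

Farid: 20×0 + 17×3 + 12×0 + 10×2 + 11×0 + 16×2 = 103
Maya: 20×1 + 17×2 + 12×3 + 10×1 + 11×3 + 16×3 = 181
Dev: 20×3 + 17×0 + 12×2 + 10×3 + 11×1 + 16×1 = 141
Priya: 20×2 + 17×1 + 12×1 + 10×0 + 11×2 + 16×0 = 91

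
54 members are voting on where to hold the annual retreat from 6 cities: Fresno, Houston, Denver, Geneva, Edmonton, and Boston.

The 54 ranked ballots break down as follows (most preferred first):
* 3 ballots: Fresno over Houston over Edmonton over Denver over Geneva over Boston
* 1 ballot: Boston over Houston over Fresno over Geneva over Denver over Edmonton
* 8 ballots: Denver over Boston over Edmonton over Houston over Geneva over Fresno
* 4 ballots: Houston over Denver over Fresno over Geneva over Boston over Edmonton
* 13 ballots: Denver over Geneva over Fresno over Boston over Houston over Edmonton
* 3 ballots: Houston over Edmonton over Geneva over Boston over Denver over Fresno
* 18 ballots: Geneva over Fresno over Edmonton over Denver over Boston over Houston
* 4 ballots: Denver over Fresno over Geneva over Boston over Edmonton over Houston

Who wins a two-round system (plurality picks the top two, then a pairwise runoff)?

Round 1 first-place votes: Fresno 3, Houston 7, Denver 25, Geneva 18, Edmonton 0, Boston 1. Denver and Geneva advance.
Runoff: Denver is ranked above Geneva on 32 ballots, Geneva above Denver on 22.

Denver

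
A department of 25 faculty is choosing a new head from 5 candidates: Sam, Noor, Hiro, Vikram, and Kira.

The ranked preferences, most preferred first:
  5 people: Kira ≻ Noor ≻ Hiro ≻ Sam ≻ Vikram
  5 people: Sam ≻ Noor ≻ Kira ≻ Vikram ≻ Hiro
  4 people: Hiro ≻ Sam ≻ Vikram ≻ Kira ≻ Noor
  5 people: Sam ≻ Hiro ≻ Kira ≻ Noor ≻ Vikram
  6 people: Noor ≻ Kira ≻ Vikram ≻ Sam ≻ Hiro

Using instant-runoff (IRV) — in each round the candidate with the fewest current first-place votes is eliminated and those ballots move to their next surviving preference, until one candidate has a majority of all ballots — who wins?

Round 1: Sam 10, Noor 6, Hiro 4, Vikram 0, Kira 5. Vikram eliminated.
Round 2: Sam 10, Noor 6, Hiro 4, Kira 5. Hiro eliminated.
Round 3: Sam 14, Noor 6, Kira 5. Sam has a majority (≥13).

Sam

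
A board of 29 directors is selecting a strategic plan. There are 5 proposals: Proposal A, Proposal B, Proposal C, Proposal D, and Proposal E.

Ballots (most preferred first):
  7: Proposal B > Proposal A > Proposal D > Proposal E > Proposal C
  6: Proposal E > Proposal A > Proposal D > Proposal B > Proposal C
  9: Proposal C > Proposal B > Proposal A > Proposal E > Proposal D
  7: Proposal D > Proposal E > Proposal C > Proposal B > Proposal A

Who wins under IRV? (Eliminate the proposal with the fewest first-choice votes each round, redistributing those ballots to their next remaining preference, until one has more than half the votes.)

Round 1: Proposal A 0, Proposal B 7, Proposal C 9, Proposal D 7, Proposal E 6. Proposal A eliminated.
Round 2: Proposal B 7, Proposal C 9, Proposal D 7, Proposal E 6. Proposal E eliminated.
Round 3: Proposal B 7, Proposal C 9, Proposal D 13. Proposal B eliminated.
Round 4: Proposal C 9, Proposal D 20. Proposal D has a majority (≥15).

Proposal D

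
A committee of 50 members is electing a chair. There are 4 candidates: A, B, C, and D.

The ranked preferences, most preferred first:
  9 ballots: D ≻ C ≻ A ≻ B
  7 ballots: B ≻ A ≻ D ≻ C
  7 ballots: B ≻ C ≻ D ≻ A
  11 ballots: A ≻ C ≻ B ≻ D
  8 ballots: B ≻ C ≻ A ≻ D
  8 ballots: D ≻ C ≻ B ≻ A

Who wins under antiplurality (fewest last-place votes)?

C

Last-place votes: A 15, B 9, C 7, D 19.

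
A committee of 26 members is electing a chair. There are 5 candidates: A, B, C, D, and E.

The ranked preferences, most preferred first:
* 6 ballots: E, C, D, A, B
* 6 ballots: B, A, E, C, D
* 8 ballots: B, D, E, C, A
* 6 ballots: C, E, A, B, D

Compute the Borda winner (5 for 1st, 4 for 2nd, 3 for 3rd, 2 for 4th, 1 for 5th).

E

A: 6×2 + 6×4 + 8×1 + 6×3 = 62
B: 6×1 + 6×5 + 8×5 + 6×2 = 88
C: 6×4 + 6×2 + 8×2 + 6×5 = 82
D: 6×3 + 6×1 + 8×4 + 6×1 = 62
E: 6×5 + 6×3 + 8×3 + 6×4 = 96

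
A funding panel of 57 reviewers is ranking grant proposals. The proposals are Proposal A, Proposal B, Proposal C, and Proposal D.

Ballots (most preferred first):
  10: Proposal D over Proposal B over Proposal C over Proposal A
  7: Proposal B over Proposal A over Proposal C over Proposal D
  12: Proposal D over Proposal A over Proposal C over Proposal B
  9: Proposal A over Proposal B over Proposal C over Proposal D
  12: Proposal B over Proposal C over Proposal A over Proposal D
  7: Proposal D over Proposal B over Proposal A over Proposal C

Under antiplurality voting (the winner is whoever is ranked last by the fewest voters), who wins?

Last-place votes: Proposal A 10, Proposal B 12, Proposal C 7, Proposal D 28.

Proposal C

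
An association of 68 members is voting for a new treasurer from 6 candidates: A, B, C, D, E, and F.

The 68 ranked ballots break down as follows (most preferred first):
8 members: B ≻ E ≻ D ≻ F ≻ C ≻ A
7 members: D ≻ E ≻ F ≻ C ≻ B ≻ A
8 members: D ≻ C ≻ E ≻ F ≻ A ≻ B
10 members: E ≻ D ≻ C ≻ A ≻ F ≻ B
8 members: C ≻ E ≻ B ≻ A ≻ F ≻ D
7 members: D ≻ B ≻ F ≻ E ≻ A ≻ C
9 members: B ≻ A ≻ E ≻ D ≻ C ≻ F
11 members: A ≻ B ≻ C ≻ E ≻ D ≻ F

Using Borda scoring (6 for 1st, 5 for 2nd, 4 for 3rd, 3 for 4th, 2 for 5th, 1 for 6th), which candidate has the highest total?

A: 8×1 + 7×1 + 8×2 + 10×3 + 8×3 + 7×2 + 9×5 + 11×6 = 210
B: 8×6 + 7×2 + 8×1 + 10×1 + 8×4 + 7×5 + 9×6 + 11×5 = 256
C: 8×2 + 7×3 + 8×5 + 10×4 + 8×6 + 7×1 + 9×2 + 11×4 = 234
D: 8×4 + 7×6 + 8×6 + 10×5 + 8×1 + 7×6 + 9×3 + 11×2 = 271
E: 8×5 + 7×5 + 8×4 + 10×6 + 8×5 + 7×3 + 9×4 + 11×3 = 297
F: 8×3 + 7×4 + 8×3 + 10×2 + 8×2 + 7×4 + 9×1 + 11×1 = 160

E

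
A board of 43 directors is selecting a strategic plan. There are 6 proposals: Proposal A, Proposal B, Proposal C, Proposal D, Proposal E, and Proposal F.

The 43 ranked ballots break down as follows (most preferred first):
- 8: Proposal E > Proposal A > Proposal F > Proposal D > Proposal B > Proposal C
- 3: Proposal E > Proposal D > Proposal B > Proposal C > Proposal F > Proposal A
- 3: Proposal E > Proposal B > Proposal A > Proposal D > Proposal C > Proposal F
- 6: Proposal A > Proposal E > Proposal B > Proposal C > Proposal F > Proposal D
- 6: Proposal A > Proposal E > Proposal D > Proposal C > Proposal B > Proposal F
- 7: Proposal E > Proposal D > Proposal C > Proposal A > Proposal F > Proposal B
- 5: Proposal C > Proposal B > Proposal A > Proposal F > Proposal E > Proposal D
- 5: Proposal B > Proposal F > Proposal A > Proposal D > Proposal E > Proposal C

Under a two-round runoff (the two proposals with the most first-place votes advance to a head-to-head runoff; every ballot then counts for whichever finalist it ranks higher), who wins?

Proposal A

Round 1 first-place votes: Proposal A 12, Proposal B 5, Proposal C 5, Proposal D 0, Proposal E 21, Proposal F 0. Proposal E and Proposal A advance.
Runoff: Proposal E is ranked above Proposal A on 21 ballots, Proposal A above Proposal E on 22.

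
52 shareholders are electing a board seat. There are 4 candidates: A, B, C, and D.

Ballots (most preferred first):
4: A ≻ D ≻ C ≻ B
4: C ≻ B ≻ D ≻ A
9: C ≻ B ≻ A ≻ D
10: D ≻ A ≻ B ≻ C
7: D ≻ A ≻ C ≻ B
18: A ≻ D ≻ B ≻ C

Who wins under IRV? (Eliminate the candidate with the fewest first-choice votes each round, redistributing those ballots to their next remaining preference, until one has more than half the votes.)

A

Round 1: A 22, B 0, C 13, D 17. B eliminated.
Round 2: A 22, C 13, D 17. C eliminated.
Round 3: A 31, D 21. A has a majority (≥27).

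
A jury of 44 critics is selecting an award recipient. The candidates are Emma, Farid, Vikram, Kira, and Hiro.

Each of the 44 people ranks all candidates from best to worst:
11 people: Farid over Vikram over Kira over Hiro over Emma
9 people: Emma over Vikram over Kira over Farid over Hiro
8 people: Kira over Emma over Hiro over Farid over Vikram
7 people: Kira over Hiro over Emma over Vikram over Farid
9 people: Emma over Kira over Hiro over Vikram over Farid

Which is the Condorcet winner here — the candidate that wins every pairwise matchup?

Kira vs Emma: 26–18
Kira vs Farid: 33–11
Kira vs Vikram: 24–20
Kira vs Hiro: 44–0
Kira beats every other candidate.

Kira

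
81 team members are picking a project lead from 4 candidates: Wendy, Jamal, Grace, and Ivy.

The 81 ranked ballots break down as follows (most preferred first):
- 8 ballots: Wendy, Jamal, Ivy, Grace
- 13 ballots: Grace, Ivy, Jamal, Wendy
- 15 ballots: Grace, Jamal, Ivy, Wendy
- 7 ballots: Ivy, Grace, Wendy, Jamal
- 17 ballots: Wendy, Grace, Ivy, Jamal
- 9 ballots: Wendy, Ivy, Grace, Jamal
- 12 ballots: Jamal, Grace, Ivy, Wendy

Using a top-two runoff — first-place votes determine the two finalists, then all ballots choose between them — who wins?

Round 1 first-place votes: Wendy 34, Jamal 12, Grace 28, Ivy 7. Wendy and Grace advance.
Runoff: Wendy is ranked above Grace on 34 ballots, Grace above Wendy on 47.

Grace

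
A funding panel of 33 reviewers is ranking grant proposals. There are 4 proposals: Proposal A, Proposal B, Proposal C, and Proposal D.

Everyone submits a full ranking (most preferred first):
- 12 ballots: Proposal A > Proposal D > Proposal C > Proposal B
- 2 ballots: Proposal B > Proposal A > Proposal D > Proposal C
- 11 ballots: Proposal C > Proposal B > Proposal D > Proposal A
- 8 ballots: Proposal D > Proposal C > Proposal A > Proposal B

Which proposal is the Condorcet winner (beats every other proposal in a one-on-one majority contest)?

Proposal D

Proposal D vs Proposal A: 19–14
Proposal D vs Proposal B: 20–13
Proposal D vs Proposal C: 22–11
Proposal D beats every other proposal.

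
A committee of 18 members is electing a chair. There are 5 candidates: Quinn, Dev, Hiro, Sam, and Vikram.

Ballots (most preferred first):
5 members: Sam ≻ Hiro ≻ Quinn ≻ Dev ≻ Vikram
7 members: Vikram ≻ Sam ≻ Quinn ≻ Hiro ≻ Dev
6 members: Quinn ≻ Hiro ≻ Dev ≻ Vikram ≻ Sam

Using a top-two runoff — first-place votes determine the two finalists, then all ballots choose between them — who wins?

Quinn

Round 1 first-place votes: Quinn 6, Dev 0, Hiro 0, Sam 5, Vikram 7. Vikram and Quinn advance.
Runoff: Vikram is ranked above Quinn on 7 ballots, Quinn above Vikram on 11.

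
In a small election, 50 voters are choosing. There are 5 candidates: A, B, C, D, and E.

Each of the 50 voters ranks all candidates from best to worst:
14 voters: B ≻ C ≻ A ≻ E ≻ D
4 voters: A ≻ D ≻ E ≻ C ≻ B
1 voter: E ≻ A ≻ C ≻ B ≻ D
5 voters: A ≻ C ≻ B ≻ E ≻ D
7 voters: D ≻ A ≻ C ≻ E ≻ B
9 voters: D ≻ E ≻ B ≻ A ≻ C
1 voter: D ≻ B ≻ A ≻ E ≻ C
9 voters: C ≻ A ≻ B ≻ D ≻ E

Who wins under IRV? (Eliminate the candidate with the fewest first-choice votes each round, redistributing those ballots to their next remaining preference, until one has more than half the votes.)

A

Round 1: A 9, B 14, C 9, D 17, E 1. E eliminated.
Round 2: A 10, B 14, C 9, D 17. C eliminated.
Round 3: A 19, B 14, D 17. B eliminated.
Round 4: A 33, D 17. A has a majority (≥26).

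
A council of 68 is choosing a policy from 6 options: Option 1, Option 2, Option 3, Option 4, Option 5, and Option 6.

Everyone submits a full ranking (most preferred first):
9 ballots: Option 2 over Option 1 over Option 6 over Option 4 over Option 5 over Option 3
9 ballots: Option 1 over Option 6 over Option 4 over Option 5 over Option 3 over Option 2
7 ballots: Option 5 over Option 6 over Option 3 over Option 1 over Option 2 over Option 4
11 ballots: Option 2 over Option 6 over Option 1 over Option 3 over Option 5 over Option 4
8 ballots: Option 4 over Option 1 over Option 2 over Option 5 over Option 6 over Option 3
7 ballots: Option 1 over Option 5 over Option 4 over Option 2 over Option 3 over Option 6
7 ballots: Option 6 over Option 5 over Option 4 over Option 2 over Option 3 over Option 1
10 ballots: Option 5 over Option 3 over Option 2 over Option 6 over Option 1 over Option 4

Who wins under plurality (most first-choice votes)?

Option 2

First-place votes: Option 1 16, Option 2 20, Option 3 0, Option 4 8, Option 5 17, Option 6 7.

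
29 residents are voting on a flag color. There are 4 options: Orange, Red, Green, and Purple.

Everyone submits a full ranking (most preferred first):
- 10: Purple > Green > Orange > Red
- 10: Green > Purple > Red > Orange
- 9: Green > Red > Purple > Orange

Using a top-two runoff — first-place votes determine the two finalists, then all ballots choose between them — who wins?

Green

Round 1 first-place votes: Orange 0, Red 0, Green 19, Purple 10. Green and Purple advance.
Runoff: Green is ranked above Purple on 19 ballots, Purple above Green on 10.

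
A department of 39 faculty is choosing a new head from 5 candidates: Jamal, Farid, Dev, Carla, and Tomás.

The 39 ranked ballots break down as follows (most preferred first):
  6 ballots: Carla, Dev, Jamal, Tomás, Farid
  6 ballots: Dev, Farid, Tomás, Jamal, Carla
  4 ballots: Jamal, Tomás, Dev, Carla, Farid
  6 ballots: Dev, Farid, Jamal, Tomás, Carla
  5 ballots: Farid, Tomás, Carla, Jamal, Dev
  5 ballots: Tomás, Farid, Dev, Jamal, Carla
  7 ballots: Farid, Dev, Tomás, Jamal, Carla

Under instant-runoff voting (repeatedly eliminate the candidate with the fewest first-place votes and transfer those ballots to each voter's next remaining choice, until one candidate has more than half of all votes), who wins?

Dev

Round 1: Jamal 4, Farid 12, Dev 12, Carla 6, Tomás 5. Jamal eliminated.
Round 2: Farid 12, Dev 12, Carla 6, Tomás 9. Carla eliminated.
Round 3: Farid 12, Dev 18, Tomás 9. Tomás eliminated.
Round 4: Farid 17, Dev 22. Dev has a majority (≥20).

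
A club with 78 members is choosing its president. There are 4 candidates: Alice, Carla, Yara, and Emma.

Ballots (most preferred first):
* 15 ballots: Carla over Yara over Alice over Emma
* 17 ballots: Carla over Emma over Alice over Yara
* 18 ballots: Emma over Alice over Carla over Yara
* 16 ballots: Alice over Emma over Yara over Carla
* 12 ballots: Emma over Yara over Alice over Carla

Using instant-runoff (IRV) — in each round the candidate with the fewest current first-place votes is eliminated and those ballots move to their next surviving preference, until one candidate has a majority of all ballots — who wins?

Round 1: Alice 16, Carla 32, Yara 0, Emma 30. Yara eliminated.
Round 2: Alice 16, Carla 32, Emma 30. Alice eliminated.
Round 3: Carla 32, Emma 46. Emma has a majority (≥40).

Emma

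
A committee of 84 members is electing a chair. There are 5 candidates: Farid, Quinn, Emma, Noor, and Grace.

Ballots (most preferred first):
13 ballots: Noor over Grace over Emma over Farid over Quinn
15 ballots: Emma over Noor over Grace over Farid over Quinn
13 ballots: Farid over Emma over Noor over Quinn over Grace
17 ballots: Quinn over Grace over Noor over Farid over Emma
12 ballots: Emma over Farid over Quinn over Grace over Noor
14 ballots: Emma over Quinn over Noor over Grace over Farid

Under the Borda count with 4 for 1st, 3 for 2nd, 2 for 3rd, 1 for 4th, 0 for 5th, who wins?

Emma

Farid: 13×1 + 15×1 + 13×4 + 17×1 + 12×3 + 14×0 = 133
Quinn: 13×0 + 15×0 + 13×1 + 17×4 + 12×2 + 14×3 = 147
Emma: 13×2 + 15×4 + 13×3 + 17×0 + 12×4 + 14×4 = 229
Noor: 13×4 + 15×3 + 13×2 + 17×2 + 12×0 + 14×2 = 185
Grace: 13×3 + 15×2 + 13×0 + 17×3 + 12×1 + 14×1 = 146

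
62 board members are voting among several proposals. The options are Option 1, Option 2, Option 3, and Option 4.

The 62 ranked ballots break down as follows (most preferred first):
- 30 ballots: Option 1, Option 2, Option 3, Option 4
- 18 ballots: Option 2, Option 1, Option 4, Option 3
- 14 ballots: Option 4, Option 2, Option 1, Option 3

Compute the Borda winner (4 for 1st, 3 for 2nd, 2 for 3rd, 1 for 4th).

Option 2

Option 1: 30×4 + 18×3 + 14×2 = 202
Option 2: 30×3 + 18×4 + 14×3 = 204
Option 3: 30×2 + 18×1 + 14×1 = 92
Option 4: 30×1 + 18×2 + 14×4 = 122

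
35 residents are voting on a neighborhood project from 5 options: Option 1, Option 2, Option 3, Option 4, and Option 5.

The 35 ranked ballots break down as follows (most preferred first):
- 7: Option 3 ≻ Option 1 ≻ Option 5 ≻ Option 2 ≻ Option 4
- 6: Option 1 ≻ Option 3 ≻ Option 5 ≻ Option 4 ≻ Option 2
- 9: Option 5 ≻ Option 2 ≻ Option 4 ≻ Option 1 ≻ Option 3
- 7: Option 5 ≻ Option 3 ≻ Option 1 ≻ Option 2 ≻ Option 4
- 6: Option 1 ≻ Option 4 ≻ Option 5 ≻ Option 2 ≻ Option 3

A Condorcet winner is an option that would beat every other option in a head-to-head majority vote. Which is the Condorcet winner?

Option 1

Option 1 vs Option 2: 26–9
Option 1 vs Option 3: 21–14
Option 1 vs Option 4: 26–9
Option 1 vs Option 5: 19–16
Option 1 beats every other option.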